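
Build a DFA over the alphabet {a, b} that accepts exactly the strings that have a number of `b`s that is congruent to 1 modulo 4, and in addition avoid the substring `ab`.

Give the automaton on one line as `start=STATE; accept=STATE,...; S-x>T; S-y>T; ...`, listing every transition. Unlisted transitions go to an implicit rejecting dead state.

start=s0; accept=s2,s4; s0-a>s1; s0-b>s2; s1-a>s1; s1-b>s3; s2-a>s4; s2-b>s5; s3-a>s3; s3-b>s6; s4-a>s4; s4-b>s6; s5-a>s7; s5-b>s8; s6-a>s6; s6-b>s9; s7-a>s7; s7-b>s9; s8-a>s10; s8-b>s0; s9-a>s9; s9-b>s11; s10-a>s10; s10-b>s11; s11-a>s11; s11-b>s3

Handle the two conditions separately and then intersect. The first has 4 states tracking the count of `b`s modulo 4; the second has 3 states tracking partial matches of the forbidden pattern `ab`. A product state is a pair (one from each), accepting exactly when both do.
With 12 states:
          a    b  
>  s0     s1   s2 
   s1     s1   s3 
 * s2     s4   s5 
   s3     s3   s6 
 * s4     s4   s6 
   s5     s7   s8 
   s6     s6   s9 
   s7     s7   s9 
   s8    s10   s0 
   s9     s9  s11 
   s10   s10  s11 
   s11   s11   s3 
(> = start, * = accepting)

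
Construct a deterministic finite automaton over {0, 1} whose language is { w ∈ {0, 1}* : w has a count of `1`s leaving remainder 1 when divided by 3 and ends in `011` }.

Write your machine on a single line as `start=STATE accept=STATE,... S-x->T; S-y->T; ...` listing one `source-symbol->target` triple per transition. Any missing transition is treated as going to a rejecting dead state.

start=s0; accept=s5; s0-0->s0; s0-1->s1; s1-0->s1; s1-1->s2; s2-0->s3; s2-1->s0; s3-0->s3; s3-1->s4; s4-0->s0; s4-1->s5; s5-0->s1; s5-1->s2

Build one automaton per condition and run them in lockstep. One (3 states) tracks the count of `1`s modulo 3; the other (4 states) tracks how much of the suffix `011` has currently been matched. Each combined state is a pair, one component from each; accept when both components accept. After merging equivalent states the machine shrinks.
A 6-state machine:
        0   1  
>  s0   s0  s1 
   s1   s1  s2 
   s2   s3  s0 
   s3   s3  s4 
   s4   s0  s5 
 * s5   s1  s2 
(> = start, * = accepting)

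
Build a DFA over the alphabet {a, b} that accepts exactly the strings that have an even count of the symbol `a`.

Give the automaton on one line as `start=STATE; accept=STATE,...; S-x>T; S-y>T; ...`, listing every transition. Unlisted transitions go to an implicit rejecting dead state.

The only thing that matters is how many `a`s have appeared, reduced mod 2. Use one state per residue: s0 for 0, …, s1 for 1. Reading `a` moves to the next residue; anything else stays put. s0 is accepting.
A 2-state machine:
        a   b  
>* s0   s1  s0 
   s1   s0  s1 
(> = start, * = accepting)

start=s0; accept=s0; s0-a>s1; s0-b>s0; s1-a>s0; s1-b>s1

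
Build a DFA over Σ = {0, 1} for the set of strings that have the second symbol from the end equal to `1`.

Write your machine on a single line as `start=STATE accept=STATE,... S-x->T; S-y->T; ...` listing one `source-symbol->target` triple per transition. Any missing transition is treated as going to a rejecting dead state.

start=A; accept=F,G; A-0->B; A-1->C; B-0->D; B-1->E; C-0->F; C-1->G; D-0->D; D-1->E; E-0->F; E-1->G; F-0->D; F-1->E; G-0->F; G-1->G

Because acceptance depends on a position counted from the end, the machine has to buffer the most recent 2 symbols. Make each state the string of the last up-to-2 symbols read; on input `x` shift the window left and append `x`. Accept when the buffered window has length 2 and begins with `1`.
7 states suffice.
       0  1 
>  A   B  C 
   B   D  E 
   C   F  G 
   D   D  E 
   E   F  G 
 * F   D  E 
 * G   F  G 
(> = start, * = accepting)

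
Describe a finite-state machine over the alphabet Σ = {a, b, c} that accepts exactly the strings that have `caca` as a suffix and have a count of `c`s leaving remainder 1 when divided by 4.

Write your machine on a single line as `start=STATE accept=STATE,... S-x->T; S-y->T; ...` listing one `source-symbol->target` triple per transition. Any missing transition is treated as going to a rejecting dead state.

Handle the two conditions separately and then intersect. The first has 5 states tracking how much of the suffix `caca` has currently been matched; the second has 4 states tracking the count of `c`s modulo 4. A product state is a pair (one from each), accepting exactly when both do. After merging equivalent states the machine shrinks.
With 8 states:
        a   b   c  
>  q0   q0  q0  q1 
   q1   q1  q1  q2 
   q2   q2  q2  q3 
   q3   q3  q3  q4 
   q4   q5  q0  q1 
   q5   q0  q0  q6 
   q6   q7  q1  q2 
 * q7   q1  q1  q2 
(> = start, * = accepting)

start=q0; accept=q7; q0-a->q0; q0-b->q0; q0-c->q1; q1-a->q1; q1-b->q1; q1-c->q2; q2-a->q2; q2-b->q2; q2-c->q3; q3-a->q3; q3-b->q3; q3-c->q4; q4-a->q5; q4-b->q0; q4-c->q1; q5-a->q0; q5-b->q0; q5-c->q6; q6-a->q7; q6-b->q1; q6-c->q2; q7-a->q1; q7-b->q1; q7-c->q2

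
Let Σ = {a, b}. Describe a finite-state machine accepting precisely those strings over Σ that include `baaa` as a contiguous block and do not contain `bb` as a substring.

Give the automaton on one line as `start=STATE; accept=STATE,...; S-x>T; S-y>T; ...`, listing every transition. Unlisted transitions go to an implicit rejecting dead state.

start=s0; accept=s5,s6; s0-a>s0; s0-b>s1; s1-a>s2; s1-b>s3; s2-a>s4; s2-b>s1; s3-a>s3; s3-b>s3; s4-a>s5; s4-b>s1; s5-a>s5; s5-b>s6; s6-a>s5; s6-b>s3

Run two small machines in parallel and take their product. The first has 5 states tracking whether and how much of `baaa` has been seen; the second has 3 states tracking partial matches of the forbidden pattern `bb`. A product state is a pair (one from each), accepting exactly when both do. After merging equivalent states the machine shrinks.
7 states suffice.
        a   b  
>  s0   s0  s1 
   s1   s2  s3 
   s2   s4  s1 
   s3   s3  s3 
   s4   s5  s1 
 * s5   s5  s6 
 * s6   s5  s3 
(> = start, * = accepting)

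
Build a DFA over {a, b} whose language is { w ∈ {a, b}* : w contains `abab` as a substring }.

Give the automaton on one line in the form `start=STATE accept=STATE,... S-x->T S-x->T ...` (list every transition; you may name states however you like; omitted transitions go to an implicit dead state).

States q0..q3 record the length of the longest prefix of `abab` that matches the current input suffix. Reaching q4 means `abab` has been seen, and we stay there forever. Accept from q4.
5 states suffice.
        a   b  
>  q0   q1  q0 
   q1   q1  q2 
   q2   q3  q0 
   q3   q1  q4 
 * q4   q4  q4 
(> = start, * = accepting)

start=q0 accept=q4 q0-a->q1 q0-b->q0 q1-a->q1 q1-b->q2 q2-a->q3 q2-b->q0 q3-a->q1 q3-b->q4 q4-a->q4 q4-b->q4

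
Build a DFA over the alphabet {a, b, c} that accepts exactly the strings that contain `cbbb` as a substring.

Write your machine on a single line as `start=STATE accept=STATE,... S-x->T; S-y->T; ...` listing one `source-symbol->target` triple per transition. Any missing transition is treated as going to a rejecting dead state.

States s0..s3 record the length of the longest prefix of `cbbb` that matches the current input suffix. Reaching s4 means `cbbb` has been seen, and we stay there forever. Accept from s4.
A 5-state machine:
        a   b   c  
>  s0   s0  s0  s1 
   s1   s0  s2  s1 
   s2   s0  s3  s1 
   s3   s0  s4  s1 
 * s4   s4  s4  s4 
(> = start, * = accepting)

start=s0; accept=s4; s0-a->s0; s0-b->s0; s0-c->s1; s1-a->s0; s1-b->s2; s1-c->s1; s2-a->s0; s2-b->s3; s2-c->s1; s3-a->s0; s3-b->s4; s3-c->s1; s4-a->s4; s4-b->s4; s4-c->s4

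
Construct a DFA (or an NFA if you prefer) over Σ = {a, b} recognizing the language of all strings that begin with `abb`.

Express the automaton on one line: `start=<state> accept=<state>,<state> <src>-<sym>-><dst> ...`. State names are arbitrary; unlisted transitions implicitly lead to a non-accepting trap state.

start=s0 accept=s3 s0-a->s1 s0-b->s4 s1-a->s4 s1-b->s2 s2-a->s4 s2-b->s3 s3-a->s3 s3-b->s3 s4-a->s4 s4-b->s4

Check the first 3 symbols one by one: s0 through s2 record how many have matched `abb` so far; any wrong symbol goes to the dead state s4. After all 3 match we enter the accepting sink s3.
5 states suffice.
        a   b  
>  s0   s1  s4 
   s1   s4  s2 
   s2   s4  s3 
 * s3   s3  s3 
   s4   s4  s4 
(> = start, * = accepting)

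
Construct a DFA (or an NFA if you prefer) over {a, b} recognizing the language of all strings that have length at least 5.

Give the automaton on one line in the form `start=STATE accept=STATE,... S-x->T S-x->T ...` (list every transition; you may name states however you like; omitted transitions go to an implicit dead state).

start=q0 accept=q5,q6 q0-a->q1 q0-b->q1 q1-a->q2 q1-b->q2 q2-a->q3 q2-b->q3 q3-a->q4 q3-b->q4 q4-a->q5 q4-b->q5 q5-a->q6 q5-b->q6 q6-a->q6 q6-b->q6

We only need to distinguish lengths 0, 1, …, 5, and '>5'. Chain q0 → q1 → q2 → q3 → q4 → q5 → q6 on every symbol, with q6 looping. Accepting states: {q5, q6}.
7 states suffice.
        a   b  
>  q0   q1  q1 
   q1   q2  q2 
   q2   q3  q3 
   q3   q4  q4 
   q4   q5  q5 
 * q5   q6  q6 
 * q6   q6  q6 
(> = start, * = accepting)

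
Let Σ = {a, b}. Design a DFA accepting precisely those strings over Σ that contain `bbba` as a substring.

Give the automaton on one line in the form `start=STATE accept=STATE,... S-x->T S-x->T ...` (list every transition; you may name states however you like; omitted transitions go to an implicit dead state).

Track how much of `bbba` has been matched so far: state q0 is no progress, q4 is the absorbing accept state reached once `bbba` has occurred. Intermediate states record partial matches; on a mismatch, fall back to the longest reusable overlap.
A 5-state machine:
        a   b  
>  q0   q0  q1 
   q1   q0  q2 
   q2   q0  q3 
   q3   q4  q3 
 * q4   q4  q4 
(> = start, * = accepting)

start=q0 accept=q4 q0-a->q0 q0-b->q1 q1-a->q0 q1-b->q2 q2-a->q0 q2-b->q3 q3-a->q4 q3-b->q3 q4-a->q4 q4-b->q4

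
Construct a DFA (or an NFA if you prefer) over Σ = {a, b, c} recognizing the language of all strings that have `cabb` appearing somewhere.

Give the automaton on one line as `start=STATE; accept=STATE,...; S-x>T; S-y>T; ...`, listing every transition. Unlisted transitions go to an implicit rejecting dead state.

start=q0; accept=q4; q0-a>q0; q0-b>q0; q0-c>q1; q1-a>q2; q1-b>q0; q1-c>q1; q2-a>q0; q2-b>q3; q2-c>q1; q3-a>q0; q3-b>q4; q3-c>q1; q4-a>q4; q4-b>q4; q4-c>q4

Track how much of `cabb` has been matched so far: state q0 is no progress, q4 is the absorbing accept state reached once `cabb` has occurred. Intermediate states record partial matches; on a mismatch, fall back to the longest reusable overlap.
5 states suffice.
        a   b   c  
>  q0   q0  q0  q1 
   q1   q2  q0  q1 
   q2   q0  q3  q1 
   q3   q0  q4  q1 
 * q4   q4  q4  q4 
(> = start, * = accepting)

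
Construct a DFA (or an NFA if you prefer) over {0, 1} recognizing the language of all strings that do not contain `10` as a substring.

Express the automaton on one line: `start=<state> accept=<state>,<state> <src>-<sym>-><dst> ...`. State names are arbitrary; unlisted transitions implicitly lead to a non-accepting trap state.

This is the complement of 'contains `10`'. Use the same substring-matching states — S0 through S2 holding how much of `10` has just been matched — but flip the accepting set: everything except the trap S2 accepts.
        0   1  
>* S0   S0  S1 
 * S1   S2  S1 
   S2   S2  S2 
(> = start, * = accepting)

start=S0 accept=S0,S1 S0-0->S0 S0-1->S1 S1-0->S2 S1-1->S1 S2-0->S2 S2-1->S2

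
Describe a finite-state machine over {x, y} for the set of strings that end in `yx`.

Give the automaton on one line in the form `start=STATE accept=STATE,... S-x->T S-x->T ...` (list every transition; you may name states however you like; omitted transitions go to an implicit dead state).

Remember how much of `yx` the current input suffix matches. State S0 means no match yet; S1 means the last symbol is `y`; S2 means the last 2 symbols are `yx`. Only S2 accepts. On a mismatch, fall back to the longest proper suffix that is still a prefix of `yx`.
A 3-state machine:
        x   y  
>  S0   S0  S1 
   S1   S2  S1 
 * S2   S0  S1 
(> = start, * = accepting)

start=S0 accept=S2 S0-x->S0 S0-y->S1 S1-x->S2 S1-y->S1 S2-x->S0 S2-y->S1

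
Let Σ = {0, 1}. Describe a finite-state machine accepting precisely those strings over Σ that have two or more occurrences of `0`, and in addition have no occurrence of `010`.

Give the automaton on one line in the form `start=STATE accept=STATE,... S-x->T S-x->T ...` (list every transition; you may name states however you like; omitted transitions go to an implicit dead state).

Handle the two conditions separately and then intersect. One (4 states) tracks the count of `0`s, saturating at 3; the other (4 states) tracks partial matches of the forbidden pattern `010`. Each combined state is a pair, one component from each; accept when both components accept. After merging equivalent states the machine shrinks.
       0  1 
>  A   B  A 
   B   C  D 
 * C   C  E 
   D   F  G 
 * E   F  H 
   F   F  F 
   G   C  G 
 * H   C  H 
(> = start, * = accepting)

start=A accept=C,E,H A-0->B A-1->A B-0->C B-1->D C-0->C C-1->E D-0->F D-1->G E-0->F E-1->H F-0->F F-1->F G-0->C G-1->G H-0->C H-1->H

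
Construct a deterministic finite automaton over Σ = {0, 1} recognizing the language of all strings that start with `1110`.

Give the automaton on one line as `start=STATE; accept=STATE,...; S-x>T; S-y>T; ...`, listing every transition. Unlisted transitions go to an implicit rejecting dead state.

start=A; accept=E; A-0>F; A-1>B; B-0>F; B-1>C; C-0>F; C-1>D; D-0>E; D-1>F; E-0>E; E-1>E; F-0>F; F-1>F

Check the first 4 symbols one by one: A through D record how many have matched `1110` so far; any wrong symbol goes to the dead state F. After all 4 match we enter the accepting sink E.
A 6-state machine:
       0  1 
>  A   F  B 
   B   F  C 
   C   F  D 
   D   E  F 
 * E   E  E 
   F   F  F 
(> = start, * = accepting)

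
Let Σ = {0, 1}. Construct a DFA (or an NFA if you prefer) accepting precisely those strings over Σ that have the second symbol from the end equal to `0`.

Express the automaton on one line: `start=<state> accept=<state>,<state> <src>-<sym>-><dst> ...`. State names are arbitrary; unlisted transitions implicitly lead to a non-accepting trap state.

Because acceptance depends on a position counted from the end, the machine has to buffer the most recent 2 symbols. Make each state the string of the last up-to-2 symbols read; on input `x` shift the window left and append `x`. Accept when the buffered window has length 2 and begins with `0`.
A 7-state machine:
        0   1  
>  q0   q1  q2 
   q1   q3  q4 
   q2   q5  q6 
 * q3   q3  q4 
 * q4   q5  q6 
   q5   q3  q4 
   q6   q5  q6 
(> = start, * = accepting)

start=q0 accept=q3,q4 q0-0->q1 q0-1->q2 q1-0->q3 q1-1->q4 q2-0->q5 q2-1->q6 q3-0->q3 q3-1->q4 q4-0->q5 q4-1->q6 q5-0->q3 q5-1->q4 q6-0->q5 q6-1->q6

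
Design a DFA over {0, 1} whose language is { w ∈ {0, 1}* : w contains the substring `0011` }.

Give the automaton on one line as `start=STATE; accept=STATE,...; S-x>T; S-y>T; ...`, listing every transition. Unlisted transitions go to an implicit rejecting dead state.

start=S0; accept=S4; S0-0>S1; S0-1>S0; S1-0>S2; S1-1>S0; S2-0>S2; S2-1>S3; S3-0>S1; S3-1>S4; S4-0>S4; S4-1>S4

States S0..S3 record the length of the longest prefix of `0011` that matches the current input suffix. Reaching S4 means `0011` has been seen, and we stay there forever. Accept from S4.
        0   1  
>  S0   S1  S0 
   S1   S2  S0 
   S2   S2  S3 
   S3   S1  S4 
 * S4   S4  S4 
(> = start, * = accepting)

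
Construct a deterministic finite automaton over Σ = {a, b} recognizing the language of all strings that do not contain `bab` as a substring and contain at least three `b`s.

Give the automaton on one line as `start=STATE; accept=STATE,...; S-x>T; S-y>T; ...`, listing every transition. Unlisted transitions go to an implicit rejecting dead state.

Run two small machines in parallel and take their product. One (4 states) tracks partial matches of the forbidden pattern `bab`; the other (5 states) tracks the count of `b`s, saturating at 4. Each combined state is a pair, one component from each; accept when both components accept.
With 16 states:
          a    b  
>  q0     q0   q1 
   q1     q2   q3 
   q2     q4   q5 
   q3     q6   q7 
   q4     q4   q3 
   q5     q5   q8 
   q6     q9   q8 
 * q7    q10  q11 
   q8     q8  q12 
   q9     q9   q7 
 * q10   q13  q12 
 * q11   q14  q11 
   q12   q12  q12 
 * q13   q13  q11 
 * q14   q15  q12 
 * q15   q15  q11 
(> = start, * = accepting)

start=q0; accept=q7,q10,q11,q13,q14,q15; q0-a>q0; q0-b>q1; q1-a>q2; q1-b>q3; q2-a>q4; q2-b>q5; q3-a>q6; q3-b>q7; q4-a>q4; q4-b>q3; q5-a>q5; q5-b>q8; q6-a>q9; q6-b>q8; q7-a>q10; q7-b>q11; q8-a>q8; q8-b>q12; q9-a>q9; q9-b>q7; q10-a>q13; q10-b>q12; q11-a>q14; q11-b>q11; q12-a>q12; q12-b>q12; q13-a>q13; q13-b>q11; q14-a>q15; q14-b>q12; q15-a>q15; q15-b>q11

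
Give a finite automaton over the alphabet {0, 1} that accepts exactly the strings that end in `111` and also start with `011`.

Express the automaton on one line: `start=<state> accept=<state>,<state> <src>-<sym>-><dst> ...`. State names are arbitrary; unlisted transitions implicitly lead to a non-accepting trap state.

Handle the two conditions separately and then intersect. The first has 4 states tracking how much of the suffix `111` has currently been matched; the second has 5 states tracking whether the input so far still matches the prefix `011`. A product state is a pair (one from each), accepting exactly when both do. Equivalent product states are then merged.
8 states suffice.
        0   1  
>  S0   S1  S2 
   S1   S2  S3 
   S2   S2  S2 
   S3   S2  S4 
   S4   S5  S6 
   S5   S5  S7 
 * S6   S5  S6 
   S7   S5  S4 
(> = start, * = accepting)

start=S0 accept=S6 S0-0->S1 S0-1->S2 S1-0->S2 S1-1->S3 S2-0->S2 S2-1->S2 S3-0->S2 S3-1->S4 S4-0->S5 S4-1->S6 S5-0->S5 S5-1->S7 S6-0->S5 S6-1->S6 S7-0->S5 S7-1->S4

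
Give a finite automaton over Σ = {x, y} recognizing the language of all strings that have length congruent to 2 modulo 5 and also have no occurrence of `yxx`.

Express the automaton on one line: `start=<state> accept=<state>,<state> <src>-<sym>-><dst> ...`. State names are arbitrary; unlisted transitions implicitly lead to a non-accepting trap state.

Build one automaton per condition and run them in lockstep. The first has 5 states tracking the input length modulo 5; the second has 4 states tracking partial matches of the forbidden pattern `yxx`. A product state is a pair (one from each), accepting exactly when both do. After merging equivalent states the machine shrinks.
16 states suffice.
          x    y  
>  q0     q1   q2 
   q1     q3   q4 
   q2     q5   q4 
 * q3     q6   q7 
 * q4     q8   q7 
 * q5     q9   q7 
   q6    q10  q11 
   q7    q12  q11 
   q8     q9  q11 
   q9     q9   q9 
   q10    q0  q13 
   q11   q14  q13 
   q12    q9  q13 
   q13   q15   q2 
   q14    q9   q2 
   q15    q9   q4 
(> = start, * = accepting)

start=q0 accept=q3,q4,q5 q0-x->q1 q0-y->q2 q1-x->q3 q1-y->q4 q2-x->q5 q2-y->q4 q3-x->q6 q3-y->q7 q4-x->q8 q4-y->q7 q5-x->q9 q5-y->q7 q6-x->q10 q6-y->q11 q7-x->q12 q7-y->q11 q8-x->q9 q8-y->q11 q9-x->q9 q9-y->q9 q10-x->q0 q10-y->q13 q11-x->q14 q11-y->q13 q12-x->q9 q12-y->q13 q13-x->q15 q13-y->q2 q14-x->q9 q14-y->q2 q15-x->q9 q15-y->q4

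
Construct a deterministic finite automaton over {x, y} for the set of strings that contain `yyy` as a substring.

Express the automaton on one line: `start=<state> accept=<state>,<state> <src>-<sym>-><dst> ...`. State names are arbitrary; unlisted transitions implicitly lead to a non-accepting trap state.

start=A accept=D A-x->A A-y->B B-x->A B-y->C C-x->A C-y->D D-x->D D-y->D

States A..C record the length of the longest prefix of `yyy` that matches the current input suffix. Reaching D means `yyy` has been seen, and we stay there forever. Accept from D.
4 states suffice.
       x  y 
>  A   A  B 
   B   A  C 
   C   A  D 
 * D   D  D 
(> = start, * = accepting)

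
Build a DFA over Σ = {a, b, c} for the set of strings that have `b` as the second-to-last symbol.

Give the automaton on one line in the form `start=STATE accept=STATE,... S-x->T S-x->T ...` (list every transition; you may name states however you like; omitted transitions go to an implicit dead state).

start=S0 accept=S7,S8,S9 S0-a->S1 S0-b->S2 S0-c->S3 S1-a->S4 S1-b->S5 S1-c->S6 S2-a->S7 S2-b->S8 S2-c->S9 S3-a->S10 S3-b->S11 S3-c->S12 S4-a->S4 S4-b->S5 S4-c->S6 S5-a->S7 S5-b->S8 S5-c->S9 S6-a->S10 S6-b->S11 S6-c->S12 S7-a->S4 S7-b->S5 S7-c->S6 S8-a->S7 S8-b->S8 S8-c->S9 S9-a->S10 S9-b->S11 S9-c->S12 S10-a->S4 S10-b->S5 S10-c->S6 S11-a->S7 S11-b->S8 S11-c->S9 S12-a->S10 S12-b->S11 S12-c->S12

A DFA must remember the last 2 symbols (since which symbol is second-to-last isn't known until the input ends). Use one state per possible window of the last ≤2 symbols; accept from those whose window starts with `b`.
13 states suffice.
          a    b    c  
>  S0     S1   S2   S3 
   S1     S4   S5   S6 
   S2     S7   S8   S9 
   S3    S10  S11  S12 
   S4     S4   S5   S6 
   S5     S7   S8   S9 
   S6    S10  S11  S12 
 * S7     S4   S5   S6 
 * S8     S7   S8   S9 
 * S9    S10  S11  S12 
   S10    S4   S5   S6 
   S11    S7   S8   S9 
   S12   S10  S11  S12 
(> = start, * = accepting)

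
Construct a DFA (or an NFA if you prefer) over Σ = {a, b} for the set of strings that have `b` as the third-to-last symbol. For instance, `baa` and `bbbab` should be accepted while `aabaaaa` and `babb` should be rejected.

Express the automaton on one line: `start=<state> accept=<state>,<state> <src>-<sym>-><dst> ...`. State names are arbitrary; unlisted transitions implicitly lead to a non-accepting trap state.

start=q0 accept=q11,q12,q13,q14 q0-a->q1 q0-b->q2 q1-a->q3 q1-b->q4 q2-a->q5 q2-b->q6 q3-a->q7 q3-b->q8 q4-a->q9 q4-b->q10 q5-a->q11 q5-b->q12 q6-a->q13 q6-b->q14 q7-a->q7 q7-b->q8 q8-a->q9 q8-b->q10 q9-a->q11 q9-b->q12 q10-a->q13 q10-b->q14 q11-a->q7 q11-b->q8 q12-a->q9 q12-b->q10 q13-a->q11 q13-b->q12 q14-a->q13 q14-b->q14

A DFA must remember the last 3 symbols (since which symbol is third-to-last isn't known until the input ends). Use one state per possible window of the last ≤3 symbols; accept from those whose window starts with `b`.
With 15 states:
          a    b  
>  q0     q1   q2 
   q1     q3   q4 
   q2     q5   q6 
   q3     q7   q8 
   q4     q9  q10 
   q5    q11  q12 
   q6    q13  q14 
   q7     q7   q8 
   q8     q9  q10 
   q9    q11  q12 
   q10   q13  q14 
 * q11    q7   q8 
 * q12    q9  q10 
 * q13   q11  q12 
 * q14   q13  q14 
(> = start, * = accepting)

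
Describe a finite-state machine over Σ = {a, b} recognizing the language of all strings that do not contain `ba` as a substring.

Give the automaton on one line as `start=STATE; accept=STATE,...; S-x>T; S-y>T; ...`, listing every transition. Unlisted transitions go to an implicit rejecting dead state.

This is the complement of 'contains `ba`'. Use the same substring-matching states — S0 through S2 holding how much of `ba` has just been matched — but flip the accepting set: everything except the trap S2 accepts.
3 states suffice.
        a   b  
>* S0   S0  S1 
 * S1   S2  S1 
   S2   S2  S2 
(> = start, * = accepting)

start=S0; accept=S0,S1; S0-a>S0; S0-b>S1; S1-a>S2; S1-b>S1; S2-a>S2; S2-b>S2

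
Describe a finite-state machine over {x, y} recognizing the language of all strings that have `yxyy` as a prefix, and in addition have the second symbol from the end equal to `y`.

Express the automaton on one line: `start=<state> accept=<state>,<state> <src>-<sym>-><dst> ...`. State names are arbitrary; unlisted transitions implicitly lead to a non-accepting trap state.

start=s0 accept=s5,s6 s0-x->s1 s0-y->s2 s1-x->s1 s1-y->s1 s2-x->s3 s2-y->s1 s3-x->s1 s3-y->s4 s4-x->s1 s4-y->s5 s5-x->s6 s5-y->s5 s6-x->s7 s6-y->s8 s7-x->s7 s7-y->s8 s8-x->s6 s8-y->s5

Run two small machines in parallel and take their product. The first has 6 states tracking whether the input so far still matches the prefix `yxyy`; the second has 7 states tracking the last 2 symbols read. A product state is a pair (one from each), accepting exactly when both do. Minimizing collapses redundant product states.
A 9-state machine:
        x   y  
>  s0   s1  s2 
   s1   s1  s1 
   s2   s3  s1 
   s3   s1  s4 
   s4   s1  s5 
 * s5   s6  s5 
 * s6   s7  s8 
   s7   s7  s8 
   s8   s6  s5 
(> = start, * = accepting)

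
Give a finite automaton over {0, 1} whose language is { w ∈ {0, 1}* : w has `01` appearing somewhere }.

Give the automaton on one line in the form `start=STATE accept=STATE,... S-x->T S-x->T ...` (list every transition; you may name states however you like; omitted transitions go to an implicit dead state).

start=q0 accept=q2 q0-0->q1 q0-1->q0 q1-0->q1 q1-1->q2 q2-0->q2 q2-1->q2

Track how much of `01` has been matched so far: state q0 is no progress, q2 is the absorbing accept state reached once `01` has occurred. Intermediate states record partial matches; on a mismatch, fall back to the longest reusable overlap.
3 states suffice.
        0   1  
>  q0   q1  q0 
   q1   q1  q2 
 * q2   q2  q2 
(> = start, * = accepting)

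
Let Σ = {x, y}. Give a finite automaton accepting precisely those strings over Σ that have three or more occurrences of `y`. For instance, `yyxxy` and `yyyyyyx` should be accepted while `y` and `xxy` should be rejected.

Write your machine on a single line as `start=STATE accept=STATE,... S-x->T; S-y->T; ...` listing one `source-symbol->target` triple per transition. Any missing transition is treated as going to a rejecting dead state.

start=S0; accept=S3,S4; S0-x->S0; S0-y->S1; S1-x->S1; S1-y->S2; S2-x->S2; S2-y->S3; S3-x->S3; S3-y->S4; S4-x->S4; S4-y->S4

Only the number of `y`s matters, and only up to 4. Make a chain S0 → S1 → S2 → S3 → S4 advanced by each `y` (with S4 absorbing); every other symbol self-loops. The accepting set is {S3, S4}.
With 5 states:
        x   y  
>  S0   S0  S1 
   S1   S1  S2 
   S2   S2  S3 
 * S3   S3  S4 
 * S4   S4  S4 
(> = start, * = accepting)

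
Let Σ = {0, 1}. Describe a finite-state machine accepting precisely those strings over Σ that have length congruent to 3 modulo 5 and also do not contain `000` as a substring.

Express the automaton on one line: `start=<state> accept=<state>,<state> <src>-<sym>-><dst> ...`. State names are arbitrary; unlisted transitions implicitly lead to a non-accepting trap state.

Handle the two conditions separately and then intersect. One (5 states) tracks the input length modulo 5; the other (4 states) tracks partial matches of the forbidden pattern `000`. Each combined state is a pair, one component from each; accept when both components accept. After merging equivalent states the machine shrinks.
          0    1  
>  q0     q1   q2 
   q1     q3   q4 
   q2     q5   q4 
   q3     q6   q7 
   q4     q8   q7 
   q5     q9   q7 
   q6     q6   q6 
 * q7    q10  q11 
 * q8    q12  q11 
 * q9     q6  q11 
   q10   q13   q0 
   q11   q14   q0 
   q12    q6   q0 
   q13    q6   q2 
   q14   q15   q2 
   q15    q6   q4 
(> = start, * = accepting)

start=q0 accept=q7,q8,q9 q0-0->q1 q0-1->q2 q1-0->q3 q1-1->q4 q2-0->q5 q2-1->q4 q3-0->q6 q3-1->q7 q4-0->q8 q4-1->q7 q5-0->q9 q5-1->q7 q6-0->q6 q6-1->q6 q7-0->q10 q7-1->q11 q8-0->q12 q8-1->q11 q9-0->q6 q9-1->q11 q10-0->q13 q10-1->q0 q11-0->q14 q11-1->q0 q12-0->q6 q12-1->q0 q13-0->q6 q13-1->q2 q14-0->q15 q14-1->q2 q15-0->q6 q15-1->q4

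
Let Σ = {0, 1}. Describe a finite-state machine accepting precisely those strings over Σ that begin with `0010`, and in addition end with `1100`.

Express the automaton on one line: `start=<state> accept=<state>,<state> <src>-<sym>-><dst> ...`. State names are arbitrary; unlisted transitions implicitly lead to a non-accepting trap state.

start=q0 accept=q9 q0-0->q1 q0-1->q2 q1-0->q3 q1-1->q2 q2-0->q2 q2-1->q2 q3-0->q2 q3-1->q4 q4-0->q5 q4-1->q2 q5-0->q5 q5-1->q6 q6-0->q5 q6-1->q7 q7-0->q8 q7-1->q7 q8-0->q9 q8-1->q6 q9-0->q5 q9-1->q6

Build one automaton per condition and run them in lockstep. One (6 states) tracks whether the input so far still matches the prefix `0010`; the other (5 states) tracks how much of the suffix `1100` has currently been matched. Each combined state is a pair, one component from each; accept when both components accept. Minimizing collapses redundant product states.
        0   1  
>  q0   q1  q2 
   q1   q3  q2 
   q2   q2  q2 
   q3   q2  q4 
   q4   q5  q2 
   q5   q5  q6 
   q6   q5  q7 
   q7   q8  q7 
   q8   q9  q6 
 * q9   q5  q6 
(> = start, * = accepting)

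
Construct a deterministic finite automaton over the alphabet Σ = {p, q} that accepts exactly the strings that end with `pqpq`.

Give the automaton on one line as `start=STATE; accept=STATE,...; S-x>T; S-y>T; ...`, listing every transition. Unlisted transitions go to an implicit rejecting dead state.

Let each state record the length of the longest suffix of the input read so far that is also a prefix of `pqpq`. s1 means the last symbol is `p`; s2 means the last 2 symbols are `pq`; s3 means the last 3 symbols are `pqp`; s4 means the last 4 symbols are `pqpq`. Accept only at s4, where the string currently ends in `pqpq`.
A 5-state machine:
        p   q  
>  s0   s1  s0 
   s1   s1  s2 
   s2   s3  s0 
   s3   s1  s4 
 * s4   s3  s0 
(> = start, * = accepting)

start=s0; accept=s4; s0-p>s1; s0-q>s0; s1-p>s1; s1-q>s2; s2-p>s3; s2-q>s0; s3-p>s1; s3-q>s4; s4-p>s3; s4-q>s0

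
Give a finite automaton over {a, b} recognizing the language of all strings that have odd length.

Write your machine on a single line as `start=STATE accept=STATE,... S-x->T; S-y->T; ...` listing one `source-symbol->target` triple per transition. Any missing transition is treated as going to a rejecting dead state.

Only the length mod 2 matters, so use a 2-cycle: from any state, every input symbol moves to the next state, wrapping s1 back to s0. Mark s1 accepting.
2 states suffice.
        a   b  
>  s0   s1  s1 
 * s1   s0  s0 
(> = start, * = accepting)

start=s0; accept=s1; s0-a->s1; s0-b->s1; s1-a->s0; s1-b->s0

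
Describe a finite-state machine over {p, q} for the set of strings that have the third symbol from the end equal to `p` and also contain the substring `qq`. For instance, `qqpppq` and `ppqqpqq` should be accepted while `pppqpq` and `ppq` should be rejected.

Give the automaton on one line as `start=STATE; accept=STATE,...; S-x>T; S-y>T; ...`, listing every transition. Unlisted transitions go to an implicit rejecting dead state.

Handle the two conditions separately and then intersect. One (15 states) tracks the last 3 symbols read; the other (3 states) tracks whether and how much of `qq` has been seen. Each combined state is a pair, one component from each; accept when both components accept. After merging equivalent states the machine shrinks.
With 12 states:
          p    q  
>  S0     S1   S2 
   S1     S1   S3 
   S2     S1   S4 
   S3     S1   S5 
   S4     S6   S4 
 * S5     S6   S4 
   S6     S7   S8 
   S7     S9  S10 
   S8    S11   S5 
 * S9     S9  S10 
 * S10   S11   S5 
 * S11    S7   S8 
(> = start, * = accepting)

start=S0; accept=S5,S9,S10,S11; S0-p>S1; S0-q>S2; S1-p>S1; S1-q>S3; S2-p>S1; S2-q>S4; S3-p>S1; S3-q>S5; S4-p>S6; S4-q>S4; S5-p>S6; S5-q>S4; S6-p>S7; S6-q>S8; S7-p>S9; S7-q>S10; S8-p>S11; S8-q>S5; S9-p>S9; S9-q>S10; S10-p>S11; S10-q>S5; S11-p>S7; S11-q>S8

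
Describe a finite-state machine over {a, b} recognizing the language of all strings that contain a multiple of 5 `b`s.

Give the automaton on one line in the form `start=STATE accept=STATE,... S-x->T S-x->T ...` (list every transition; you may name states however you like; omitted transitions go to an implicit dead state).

Keep the running count of `b`s modulo 5: each `b` advances along the cycle q0 → q1 → q2 → q3 → q4 → q0 while other symbols loop. Accept at q0.
With 5 states:
        a   b  
>* q0   q0  q1 
   q1   q1  q2 
   q2   q2  q3 
   q3   q3  q4 
   q4   q4  q0 
(> = start, * = accepting)

start=q0 accept=q0 q0-a->q0 q0-b->q1 q1-a->q1 q1-b->q2 q2-a->q2 q2-b->q3 q3-a->q3 q3-b->q4 q4-a->q4 q4-b->q0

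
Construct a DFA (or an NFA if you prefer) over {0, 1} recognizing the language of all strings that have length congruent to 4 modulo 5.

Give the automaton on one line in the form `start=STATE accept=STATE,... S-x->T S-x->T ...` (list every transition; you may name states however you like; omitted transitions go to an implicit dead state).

Only the length mod 5 matters, so use a 5-cycle: from any state, every input symbol moves to the next state, wrapping s4 back to s0. Mark s4 accepting.
        0   1  
>  s0   s1  s1 
   s1   s2  s2 
   s2   s3  s3 
   s3   s4  s4 
 * s4   s0  s0 
(> = start, * = accepting)

start=s0 accept=s4 s0-0->s1 s0-1->s1 s1-0->s2 s1-1->s2 s2-0->s3 s2-1->s3 s3-0->s4 s3-1->s4 s4-0->s0 s4-1->s0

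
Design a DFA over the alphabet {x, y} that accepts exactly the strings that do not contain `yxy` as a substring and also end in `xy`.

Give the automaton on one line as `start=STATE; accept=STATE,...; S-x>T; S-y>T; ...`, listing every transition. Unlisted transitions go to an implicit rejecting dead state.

Build one automaton per condition and run them in lockstep. The first has 4 states tracking partial matches of the forbidden pattern `yxy`; the second has 3 states tracking how much of the suffix `xy` has currently been matched. A product state is a pair (one from each), accepting exactly when both do.
        x   y  
>  q0   q1  q2 
   q1   q1  q3 
   q2   q4  q2 
 * q3   q4  q2 
   q4   q1  q5 
   q5   q6  q7 
   q6   q6  q5 
   q7   q6  q7 
(> = start, * = accepting)

start=q0; accept=q3; q0-x>q1; q0-y>q2; q1-x>q1; q1-y>q3; q2-x>q4; q2-y>q2; q3-x>q4; q3-y>q2; q4-x>q1; q4-y>q5; q5-x>q6; q5-y>q7; q6-x>q6; q6-y>q5; q7-x>q6; q7-y>q7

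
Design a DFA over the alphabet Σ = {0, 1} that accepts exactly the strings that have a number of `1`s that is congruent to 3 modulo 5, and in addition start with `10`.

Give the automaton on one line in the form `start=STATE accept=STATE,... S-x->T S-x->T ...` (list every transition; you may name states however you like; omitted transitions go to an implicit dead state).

Build one automaton per condition and run them in lockstep. One (5 states) tracks the count of `1`s modulo 5; the other (4 states) tracks whether the input so far still matches the prefix `10`. Each combined state is a pair, one component from each; accept when both components accept.
12 states suffice.
       0  1 
>  A   B  C 
   B   B  D 
   C   E  F 
   D   D  F 
   E   E  G 
   F   F  H 
   G   G  I 
   H   H  J 
 * I   I  K 
   J   J  B 
   K   K  L 
   L   L  E 
(> = start, * = accepting)

start=A accept=I A-0->B A-1->C B-0->B B-1->D C-0->E C-1->F D-0->D D-1->F E-0->E E-1->G F-0->F F-1->H G-0->G G-1->I H-0->H H-1->J I-0->I I-1->K J-0->J J-1->B K-0->K K-1->L L-0->L L-1->E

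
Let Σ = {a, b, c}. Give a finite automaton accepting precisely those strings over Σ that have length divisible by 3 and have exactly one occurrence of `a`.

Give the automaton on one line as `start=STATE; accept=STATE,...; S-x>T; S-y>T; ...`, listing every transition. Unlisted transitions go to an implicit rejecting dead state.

start=q0; accept=q7; q0-a>q1; q0-b>q2; q0-c>q2; q1-a>q3; q1-b>q4; q1-c>q4; q2-a>q4; q2-b>q5; q2-c>q5; q3-a>q6; q3-b>q6; q3-c>q6; q4-a>q6; q4-b>q7; q4-c>q7; q5-a>q7; q5-b>q0; q5-c>q0; q6-a>q8; q6-b>q8; q6-c>q8; q7-a>q8; q7-b>q1; q7-c>q1; q8-a>q3; q8-b>q3; q8-c>q3

Build one automaton per condition and run them in lockstep. One (3 states) tracks the input length modulo 3; the other (3 states) tracks the count of `a`s, saturating at 2. Each combined state is a pair, one component from each; accept when both components accept.
A 9-state machine:
        a   b   c  
>  q0   q1  q2  q2 
   q1   q3  q4  q4 
   q2   q4  q5  q5 
   q3   q6  q6  q6 
   q4   q6  q7  q7 
   q5   q7  q0  q0 
   q6   q8  q8  q8 
 * q7   q8  q1  q1 
   q8   q3  q3  q3 
(> = start, * = accepting)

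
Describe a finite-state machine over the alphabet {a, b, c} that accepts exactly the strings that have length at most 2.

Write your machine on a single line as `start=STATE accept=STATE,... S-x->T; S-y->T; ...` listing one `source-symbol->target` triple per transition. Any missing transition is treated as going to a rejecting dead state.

start=s0; accept=s0,s1,s2; s0-a->s1; s0-b->s1; s0-c->s1; s1-a->s2; s1-b->s2; s1-c->s2; s2-a->s3; s2-b->s3; s2-c->s3; s3-a->s3; s3-b->s3; s3-c->s3

Count input length up to 3: every symbol moves from s0 toward s3, which means 'more than 2' and absorbs. Accept from {s0, s1, s2}.
A 4-state machine:
        a   b   c  
>* s0   s1  s1  s1 
 * s1   s2  s2  s2 
 * s2   s3  s3  s3 
   s3   s3  s3  s3 
(> = start, * = accepting)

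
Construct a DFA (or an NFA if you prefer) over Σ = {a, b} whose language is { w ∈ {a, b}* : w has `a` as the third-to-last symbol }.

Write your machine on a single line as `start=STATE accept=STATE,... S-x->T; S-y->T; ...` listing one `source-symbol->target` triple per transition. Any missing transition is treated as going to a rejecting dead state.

A DFA must remember the last 3 symbols (since which symbol is third-to-last isn't known until the input ends). Use one state per possible window of the last ≤3 symbols; accept from those whose window starts with `a`.
15 states suffice.
          a    b  
>  S0     S1   S2 
   S1     S3   S4 
   S2     S5   S6 
   S3     S7   S8 
   S4     S9  S10 
   S5    S11  S12 
   S6    S13  S14 
 * S7     S7   S8 
 * S8     S9  S10 
 * S9    S11  S12 
 * S10   S13  S14 
   S11    S7   S8 
   S12    S9  S10 
   S13   S11  S12 
   S14   S13  S14 
(> = start, * = accepting)

start=S0; accept=S7,S8,S9,S10; S0-a->S1; S0-b->S2; S1-a->S3; S1-b->S4; S2-a->S5; S2-b->S6; S3-a->S7; S3-b->S8; S4-a->S9; S4-b->S10; S5-a->S11; S5-b->S12; S6-a->S13; S6-b->S14; S7-a->S7; S7-b->S8; S8-a->S9; S8-b->S10; S9-a->S11; S9-b->S12; S10-a->S13; S10-b->S14; S11-a->S7; S11-b->S8; S12-a->S9; S12-b->S10; S13-a->S11; S13-b->S12; S14-a->S13; S14-b->S14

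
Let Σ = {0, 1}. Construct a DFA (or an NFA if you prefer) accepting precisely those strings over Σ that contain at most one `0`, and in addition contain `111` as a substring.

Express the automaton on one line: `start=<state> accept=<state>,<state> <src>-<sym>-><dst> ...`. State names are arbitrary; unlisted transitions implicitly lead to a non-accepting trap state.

Run two small machines in parallel and take their product. One (3 states) tracks the count of `0`s, saturating at 2; the other (4 states) tracks whether and how much of `111` has been seen. Each combined state is a pair, one component from each; accept when both components accept. Equivalent product states are then merged.
A 9-state machine:
        0   1  
>  S0   S1  S2 
   S1   S3  S4 
   S2   S1  S5 
   S3   S3  S3 
   S4   S3  S6 
   S5   S1  S7 
   S6   S3  S8 
 * S7   S8  S7 
 * S8   S3  S8 
(> = start, * = accepting)

start=S0 accept=S7,S8 S0-0->S1 S0-1->S2 S1-0->S3 S1-1->S4 S2-0->S1 S2-1->S5 S3-0->S3 S3-1->S3 S4-0->S3 S4-1->S6 S5-0->S1 S5-1->S7 S6-0->S3 S6-1->S8 S7-0->S8 S7-1->S7 S8-0->S3 S8-1->S8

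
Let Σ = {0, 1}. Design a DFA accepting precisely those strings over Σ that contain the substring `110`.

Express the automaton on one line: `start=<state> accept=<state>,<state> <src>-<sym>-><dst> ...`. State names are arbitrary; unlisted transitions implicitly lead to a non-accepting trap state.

start=s0 accept=s3 s0-0->s0 s0-1->s1 s1-0->s0 s1-1->s2 s2-0->s3 s2-1->s2 s3-0->s3 s3-1->s3

Track how much of `110` has been matched so far: state s0 is no progress, s3 is the absorbing accept state reached once `110` has occurred. Intermediate states record partial matches; on a mismatch, fall back to the longest reusable overlap.
        0   1  
>  s0   s0  s1 
   s1   s0  s2 
   s2   s3  s2 
 * s3   s3  s3 
(> = start, * = accepting)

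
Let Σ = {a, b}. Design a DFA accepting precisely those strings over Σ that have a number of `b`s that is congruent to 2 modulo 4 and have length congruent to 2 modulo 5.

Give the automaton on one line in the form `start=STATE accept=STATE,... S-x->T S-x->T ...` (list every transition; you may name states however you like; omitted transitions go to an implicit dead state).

Build one automaton per condition and run them in lockstep. The first has 4 states tracking the count of `b`s modulo 4; the second has 5 states tracking the input length modulo 5. A product state is a pair (one from each), accepting exactly when both do.
A 20-state machine:
          a    b  
>  s0     s1   s2 
   s1     s3   s4 
   s2     s4   s5 
   s3     s6   s7 
   s4     s7   s8 
 * s5     s8   s9 
   s6    s10  s11 
   s7    s11  s12 
   s8    s12  s13 
   s9    s13  s10 
   s10    s0  s14 
   s11   s14  s15 
   s12   s15  s16 
   s13   s16   s0 
   s14    s2  s17 
   s15   s17  s18 
   s16   s18   s1 
   s17    s5  s19 
   s18   s19   s3 
   s19    s9   s6 
(> = start, * = accepting)

start=s0 accept=s5 s0-a->s1 s0-b->s2 s1-a->s3 s1-b->s4 s2-a->s4 s2-b->s5 s3-a->s6 s3-b->s7 s4-a->s7 s4-b->s8 s5-a->s8 s5-b->s9 s6-a->s10 s6-b->s11 s7-a->s11 s7-b->s12 s8-a->s12 s8-b->s13 s9-a->s13 s9-b->s10 s10-a->s0 s10-b->s14 s11-a->s14 s11-b->s15 s12-a->s15 s12-b->s16 s13-a->s16 s13-b->s0 s14-a->s2 s14-b->s17 s15-a->s17 s15-b->s18 s16-a->s18 s16-b->s1 s17-a->s5 s17-b->s19 s18-a->s19 s18-b->s3 s19-a->s9 s19-b->s6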